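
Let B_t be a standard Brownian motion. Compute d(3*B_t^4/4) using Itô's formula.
d(3*B_t^4/4) = (9*B_t^2/2) dt + (3*B_t^3) dB_t

Itô's formula for f(B_t) gives d f(B_t) = f'(B_t) dB_t + (1/2) f''(B_t) dt. Compute derivatives of f(x) = 3*x^4/4:
  f'(x)  = 3*x^3
  f''(x) = 9*x^2
Substitute x = B_t and multiply the f'' term by 1/2:
  drift     = (1/2) * (9*x^2) evaluated at B_t = 9*B_t^2/2
  diffusion = (3*x^3) evaluated at B_t = 3*B_t^3
Therefore d(3*B_t^4/4) = (9*B_t^2/2) dt + (3*B_t^3) dB_t.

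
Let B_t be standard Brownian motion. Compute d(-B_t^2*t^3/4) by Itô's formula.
d(-B_t^2*t^3/4) = (t^2*(-3*B_t^2 - t)/4) dt + (-B_t*t^3/2) dB_t

Itô's formula for f(t, x): d f(t, B_t) = (f_t + (1/2) f_xx) dt + f_x dB_t. Compute partials of f(t, x) = -t^3*x^2/4:
  f_t(t,x)  = -3*t^2*x^2/4
  f_x(t,x)  = -t^3*x/2
  f_xx(t,x) = -t^3/2
Assemble drift = f_t + (1/2) f_xx = t^2*(-t - 3*x^2)/4 and diffusion = f_x = -t^3*x/2. Substituting x = B_t:
  d(-B_t^2*t^3/4) = (t^2*(-3*B_t^2 - t)/4) dt + (-B_t*t^3/2) dB_t.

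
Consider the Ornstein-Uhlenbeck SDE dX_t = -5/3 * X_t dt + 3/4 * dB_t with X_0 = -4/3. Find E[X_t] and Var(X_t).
E[X_t] = -4*exp(-5*t/3)/3; Var(X_t) = 27/160 - 27*exp(-10*t/3)/160

The OU SDE dX = -theta X dt + sigma dB admits the integrating factor exp(theta t): d(exp(theta t) X_t) = sigma exp(theta t) dB_t. Integrating from 0 to t:
  X_t = x_0 * exp(-theta t) + sigma * int_0^t exp(-theta (t-s)) dB_s.
The Itô integral has mean 0 and (by the Itô isometry) variance sigma^2 * int_0^t exp(-2 theta (t - s)) ds = sigma^2 * (1 - exp(-2 theta t)) / (2 theta).
With theta = 5/3, sigma = 3/4, x_0 = -4/3:
  E[X_t] = -4/3 * exp(-5/3 t) = -4*exp(-5*t/3)/3
  Var(X_t) = (3/4)^2 * (1 - exp(-2*5/3 t)) / (2 * 5/3) = 27/160 - 27*exp(-10*t/3)/160.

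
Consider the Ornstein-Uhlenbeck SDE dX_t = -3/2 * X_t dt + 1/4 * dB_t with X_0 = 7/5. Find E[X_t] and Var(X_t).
E[X_t] = 7*exp(-3*t/2)/5; Var(X_t) = 1/48 - exp(-3*t)/48

The OU SDE dX = -theta X dt + sigma dB admits the integrating factor exp(theta t): d(exp(theta t) X_t) = sigma exp(theta t) dB_t. Integrating from 0 to t:
  X_t = x_0 * exp(-theta t) + sigma * int_0^t exp(-theta (t-s)) dB_s.
The Itô integral has mean 0 and (by the Itô isometry) variance sigma^2 * int_0^t exp(-2 theta (t - s)) ds = sigma^2 * (1 - exp(-2 theta t)) / (2 theta).
With theta = 3/2, sigma = 1/4, x_0 = 7/5:
  E[X_t] = 7/5 * exp(-3/2 t) = 7*exp(-3*t/2)/5
  Var(X_t) = (1/4)^2 * (1 - exp(-2*3/2 t)) / (2 * 3/2) = 1/48 - exp(-3*t)/48.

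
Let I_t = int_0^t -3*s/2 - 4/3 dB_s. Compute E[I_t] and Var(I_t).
E[I_t] = 0; Var(I_t) = t*(27*t^2 + 72*t + 64)/36

The Itô integral of a deterministic integrand f(s) has mean 0 because each increment f(s) * (B_{s+ds} - B_s) has mean 0. By the Itô isometry:
  Var( int_0^t f(s) dB_s ) = E[ (int_0^t f(s) dB_s)^2 ] = int_0^t f(s)^2 ds.
Here f(s) = -3*s/2 - 4/3, so f(s)^2 = (9*s + 8)^2/36. Integrate:
  int_0^t ((9*s + 8)^2/36) ds = t*(27*t^2 + 72*t + 64)/36.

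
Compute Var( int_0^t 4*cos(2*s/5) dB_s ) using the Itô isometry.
Var = 8*t + 10*sin(4*t/5)

The Itô integral of a deterministic integrand f(s) has mean 0 because each increment f(s) * (B_{s+ds} - B_s) has mean 0. By the Itô isometry:
  Var( int_0^t f(s) dB_s ) = E[ (int_0^t f(s) dB_s)^2 ] = int_0^t f(s)^2 ds.
Here f(s) = 4*cos(2*s/5), so f(s)^2 = 16*cos(2*s/5)^2. Integrate:
  int_0^t (16*cos(2*s/5)^2) ds = 8*t + 10*sin(4*t/5).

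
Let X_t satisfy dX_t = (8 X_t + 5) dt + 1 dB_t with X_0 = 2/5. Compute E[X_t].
E[X_t] = 41*exp(8*t)/40 - 5/8

Taking expectations and using E[dB_t] = 0, the mean m(t) = E[X_t] satisfies the ODE m'(t) = a m(t) + b with m(0) = x_0. With a = 8, b = 5, x_0 = 2/5, the solution is
  m(t) = x_0 * exp(a t) + (b/a) * (exp(a t) - 1)
       = (2/5) * exp(8 t) + (5/8) * (exp(8 t) - 1)
       = 41*exp(8*t)/40 - 5/8.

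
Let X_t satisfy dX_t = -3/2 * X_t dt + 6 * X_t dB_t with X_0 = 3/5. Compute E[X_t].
E[X_t] = 3*exp(-3*t/2)/5

For GBM dX = mu X dt + sigma X dB with X_0 = x_0, apply Itô to Y = log X: dY = (mu - sigma^2/2) dt + sigma dB, so Y_t = log(x_0) + (mu - sigma^2/2) t + sigma B_t and hence X_t = x_0 * exp((mu - sigma^2/2) t + sigma B_t).
With mu = -3/2, sigma = 6, x_0 = 3/5, this gives:
  X_t = 3/5 * exp((-39/2) * t + (6) * B_t).
Since sigma*B_t ~ Normal(0, sigma^2 t), E[exp(sigma*B_t)] = exp(sigma^2 t / 2); so E[X_t] = x_0 * exp((mu - sigma^2/2) t) * exp(sigma^2 t / 2) = x_0 * exp(mu t) = 3*exp(-3*t/2)/5.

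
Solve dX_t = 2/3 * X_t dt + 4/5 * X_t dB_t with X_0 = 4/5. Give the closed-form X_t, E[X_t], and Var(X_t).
X_t = 4/5 * exp((26/75) t + (4/5) B_t); E[X_t] = 4*exp(2*t/3)/5; Var(X_t) = 16*(exp(16*t/25) - 1)*exp(4*t/3)/25

For GBM dX = mu X dt + sigma X dB with X_0 = x_0, apply Itô to Y = log X: dY = (mu - sigma^2/2) dt + sigma dB, so Y_t = log(x_0) + (mu - sigma^2/2) t + sigma B_t and hence X_t = x_0 * exp((mu - sigma^2/2) t + sigma B_t).
With mu = 2/3, sigma = 4/5, x_0 = 4/5, this gives:
  X_t = 4/5 * exp((26/75) * t + (4/5) * B_t).
Since sigma*B_t ~ Normal(0, sigma^2 t), E[exp(sigma*B_t)] = exp(sigma^2 t / 2); so E[X_t] = x_0 * exp((mu - sigma^2/2) t) * exp(sigma^2 t / 2) = x_0 * exp(mu t) = 4*exp(2*t/3)/5.
Var(X_t) = E[X_t^2] - (E[X_t])^2 = x_0^2 * exp(2 mu t) * (exp(sigma^2 t) - 1) = 16*(exp(16*t/25) - 1)*exp(4*t/3)/25.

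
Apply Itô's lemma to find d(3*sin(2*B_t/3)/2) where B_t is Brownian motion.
d(3*sin(2*B_t/3)/2) = (-sin(2*B_t/3)/3) dt + (cos(2*B_t/3)) dB_t

Itô's formula for f(B_t) gives d f(B_t) = f'(B_t) dB_t + (1/2) f''(B_t) dt. Compute derivatives of f(x) = 3*sin(2*x/3)/2:
  f'(x)  = cos(2*x/3)
  f''(x) = -2*sin(2*x/3)/3
Substitute x = B_t and multiply the f'' term by 1/2:
  drift     = (1/2) * (-2*sin(2*x/3)/3) evaluated at B_t = -sin(2*B_t/3)/3
  diffusion = (cos(2*x/3)) evaluated at B_t = cos(2*B_t/3)
Therefore d(3*sin(2*B_t/3)/2) = (-sin(2*B_t/3)/3) dt + (cos(2*B_t/3)) dB_t.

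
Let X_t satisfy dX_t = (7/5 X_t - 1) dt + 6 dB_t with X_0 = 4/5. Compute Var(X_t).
Var(X_t) = 90*exp(14*t/5)/7 - 90/7

The variance V(t) = Var(X_t) satisfies V'(t) = 2 a V(t) + c^2 with V(0) = 0 (drift coefficient is linear in X, diffusion is constant). With a = 7/5, c = 6, the solution is
  V(t) = (c^2 / (2 a)) * (exp(2 a t) - 1)
       = (6^2 / (2*(7/5))) * (exp((14/5) t) - 1)
       = 90*exp(14*t/5)/7 - 90/7.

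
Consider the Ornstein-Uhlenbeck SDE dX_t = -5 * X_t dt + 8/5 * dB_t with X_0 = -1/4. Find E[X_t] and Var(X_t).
E[X_t] = -exp(-5*t)/4; Var(X_t) = 32/125 - 32*exp(-10*t)/125

The OU SDE dX = -theta X dt + sigma dB admits the integrating factor exp(theta t): d(exp(theta t) X_t) = sigma exp(theta t) dB_t. Integrating from 0 to t:
  X_t = x_0 * exp(-theta t) + sigma * int_0^t exp(-theta (t-s)) dB_s.
The Itô integral has mean 0 and (by the Itô isometry) variance sigma^2 * int_0^t exp(-2 theta (t - s)) ds = sigma^2 * (1 - exp(-2 theta t)) / (2 theta).
With theta = 5, sigma = 8/5, x_0 = -1/4:
  E[X_t] = -1/4 * exp(-5 t) = -exp(-5*t)/4
  Var(X_t) = (8/5)^2 * (1 - exp(-2*5 t)) / (2 * 5) = 32/125 - 32*exp(-10*t)/125.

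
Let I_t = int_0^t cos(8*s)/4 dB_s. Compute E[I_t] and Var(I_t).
E[I_t] = 0; Var(I_t) = t/32 + sin(8*t)*cos(8*t)/256

The Itô integral of a deterministic integrand f(s) has mean 0 because each increment f(s) * (B_{s+ds} - B_s) has mean 0. By the Itô isometry:
  Var( int_0^t f(s) dB_s ) = E[ (int_0^t f(s) dB_s)^2 ] = int_0^t f(s)^2 ds.
Here f(s) = cos(8*s)/4, so f(s)^2 = cos(8*s)^2/16. Integrate:
  int_0^t (cos(8*s)^2/16) ds = t/32 + sin(8*t)*cos(8*t)/256.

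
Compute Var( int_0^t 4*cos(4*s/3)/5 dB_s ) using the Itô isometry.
Var = 8*t/25 + 6*sin(4*t/3)*cos(4*t/3)/25

The Itô integral of a deterministic integrand f(s) has mean 0 because each increment f(s) * (B_{s+ds} - B_s) has mean 0. By the Itô isometry:
  Var( int_0^t f(s) dB_s ) = E[ (int_0^t f(s) dB_s)^2 ] = int_0^t f(s)^2 ds.
Here f(s) = 4*cos(4*s/3)/5, so f(s)^2 = 16*cos(4*s/3)^2/25. Integrate:
  int_0^t (16*cos(4*s/3)^2/25) ds = 8*t/25 + 6*sin(4*t/3)*cos(4*t/3)/25.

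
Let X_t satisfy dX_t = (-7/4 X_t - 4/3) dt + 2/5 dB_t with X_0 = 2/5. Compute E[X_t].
E[X_t] = -16/21 + 122*exp(-7*t/4)/105

Taking expectations and using E[dB_t] = 0, the mean m(t) = E[X_t] satisfies the ODE m'(t) = a m(t) + b with m(0) = x_0. With a = -7/4, b = -4/3, x_0 = 2/5, the solution is
  m(t) = x_0 * exp(a t) + (b/a) * (exp(a t) - 1)
       = (2/5) * exp((-7/4) t) + ((-4/3)/(-7/4)) * (exp((-7/4) t) - 1)
       = -16/21 + 122*exp(-7*t/4)/105.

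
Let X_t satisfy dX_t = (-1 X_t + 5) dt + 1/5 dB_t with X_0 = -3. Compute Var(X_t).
Var(X_t) = 1/50 - exp(-2*t)/50

The variance V(t) = Var(X_t) satisfies V'(t) = 2 a V(t) + c^2 with V(0) = 0 (drift coefficient is linear in X, diffusion is constant). With a = -1, c = 1/5, the solution is
  V(t) = (c^2 / (2 a)) * (exp(2 a t) - 1)
       = ((1/5)^2 / (2*(-1))) * (exp((-2) t) - 1)
       = 1/50 - exp(-2*t)/50.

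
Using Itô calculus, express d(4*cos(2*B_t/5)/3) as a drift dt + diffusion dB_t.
d(4*cos(2*B_t/5)/3) = (-8*cos(2*B_t/5)/75) dt + (-8*sin(2*B_t/5)/15) dB_t

Itô's formula for f(B_t) gives d f(B_t) = f'(B_t) dB_t + (1/2) f''(B_t) dt. Compute derivatives of f(x) = 4*cos(2*x/5)/3:
  f'(x)  = -8*sin(2*x/5)/15
  f''(x) = -16*cos(2*x/5)/75
Substitute x = B_t and multiply the f'' term by 1/2:
  drift     = (1/2) * (-16*cos(2*x/5)/75) evaluated at B_t = -8*cos(2*B_t/5)/75
  diffusion = (-8*sin(2*x/5)/15) evaluated at B_t = -8*sin(2*B_t/5)/15
Therefore d(4*cos(2*B_t/5)/3) = (-8*cos(2*B_t/5)/75) dt + (-8*sin(2*B_t/5)/15) dB_t.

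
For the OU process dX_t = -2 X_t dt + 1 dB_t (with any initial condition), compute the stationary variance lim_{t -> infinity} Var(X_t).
lim Var(X_t) = 1/4

The OU SDE dX = -theta X dt + sigma dB admits the integrating factor exp(theta t): d(exp(theta t) X_t) = sigma exp(theta t) dB_t. Integrating from 0 to t gives X_t = x_0 * exp(-theta t) + sigma * int_0^t exp(-theta (t-s)) dB_s for any initial x_0. The Itô integral has variance (by the Itô isometry) sigma^2 * int_0^t exp(-2 theta (t - s)) ds = sigma^2 * (1 - exp(-2 theta t)) / (2 theta), independent of x_0.
With theta = 2, sigma = 1:
  Var(X_t) = (1)^2 * (1 - exp(-2*2 t)) / (2 * 2) = 1/4 - exp(-4*t)/4.
As t -> infinity, exp(-2*2 t) -> 0, so the stationary variance is sigma^2 / (2 theta) = 1/4.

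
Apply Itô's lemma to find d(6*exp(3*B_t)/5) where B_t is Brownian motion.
d(6*exp(3*B_t)/5) = (27*exp(3*B_t)/5) dt + (18*exp(3*B_t)/5) dB_t

Itô's formula for f(B_t) gives d f(B_t) = f'(B_t) dB_t + (1/2) f''(B_t) dt. Compute derivatives of f(x) = 6*exp(3*x)/5:
  f'(x)  = 18*exp(3*x)/5
  f''(x) = 54*exp(3*x)/5
Substitute x = B_t and multiply the f'' term by 1/2:
  drift     = (1/2) * (54*exp(3*x)/5) evaluated at B_t = 27*exp(3*B_t)/5
  diffusion = (18*exp(3*x)/5) evaluated at B_t = 18*exp(3*B_t)/5
Therefore d(6*exp(3*B_t)/5) = (27*exp(3*B_t)/5) dt + (18*exp(3*B_t)/5) dB_t.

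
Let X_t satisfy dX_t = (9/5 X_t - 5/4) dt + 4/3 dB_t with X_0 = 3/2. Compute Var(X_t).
Var(X_t) = 40*exp(18*t/5)/81 - 40/81

The variance V(t) = Var(X_t) satisfies V'(t) = 2 a V(t) + c^2 with V(0) = 0 (drift coefficient is linear in X, diffusion is constant). With a = 9/5, c = 4/3, the solution is
  V(t) = (c^2 / (2 a)) * (exp(2 a t) - 1)
       = ((4/3)^2 / (2*(9/5))) * (exp((18/5) t) - 1)
       = 40*exp(18*t/5)/81 - 40/81.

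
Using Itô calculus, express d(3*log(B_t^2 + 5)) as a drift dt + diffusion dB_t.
d(3*log(B_t^2 + 5)) = (3*(5 - B_t^2)/(B_t^2 + 5)^2) dt + (6*B_t/(B_t^2 + 5)) dB_t

Itô's formula for f(B_t) gives d f(B_t) = f'(B_t) dB_t + (1/2) f''(B_t) dt. Compute derivatives of f(x) = 3*log(x^2 + 5):
  f'(x)  = 6*x/(x^2 + 5)
  f''(x) = 6*(5 - x^2)/(x^2 + 5)^2
Substitute x = B_t and multiply the f'' term by 1/2:
  drift     = (1/2) * (6*(5 - x^2)/(x^2 + 5)^2) evaluated at B_t = 3*(5 - B_t^2)/(B_t^2 + 5)^2
  diffusion = (6*x/(x^2 + 5)) evaluated at B_t = 6*B_t/(B_t^2 + 5)
Therefore d(3*log(B_t^2 + 5)) = (3*(5 - B_t^2)/(B_t^2 + 5)^2) dt + (6*B_t/(B_t^2 + 5)) dB_t.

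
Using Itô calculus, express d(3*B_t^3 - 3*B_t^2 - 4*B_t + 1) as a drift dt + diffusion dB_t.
d(3*B_t^3 - 3*B_t^2 - 4*B_t + 1) = (9*B_t - 3) dt + (9*B_t^2 - 6*B_t - 4) dB_t

Itô's formula for f(B_t) gives d f(B_t) = f'(B_t) dB_t + (1/2) f''(B_t) dt. Compute derivatives of f(x) = 3*x^3 - 3*x^2 - 4*x + 1:
  f'(x)  = 9*x^2 - 6*x - 4
  f''(x) = 18*x - 6
Substitute x = B_t and multiply the f'' term by 1/2:
  drift     = (1/2) * (18*x - 6) evaluated at B_t = 9*B_t - 3
  diffusion = (9*x^2 - 6*x - 4) evaluated at B_t = 9*B_t^2 - 6*B_t - 4
Therefore d(3*B_t^3 - 3*B_t^2 - 4*B_t + 1) = (9*B_t - 3) dt + (9*B_t^2 - 6*B_t - 4) dB_t.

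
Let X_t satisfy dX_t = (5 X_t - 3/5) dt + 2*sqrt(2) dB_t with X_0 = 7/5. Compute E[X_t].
E[X_t] = 32*exp(5*t)/25 + 3/25

Taking expectations and using E[dB_t] = 0, the mean m(t) = E[X_t] satisfies the ODE m'(t) = a m(t) + b with m(0) = x_0. With a = 5, b = -3/5, x_0 = 7/5, the solution is
  m(t) = x_0 * exp(a t) + (b/a) * (exp(a t) - 1)
       = (7/5) * exp(5 t) + ((-3/5)/5) * (exp(5 t) - 1)
       = 32*exp(5*t)/25 + 3/25.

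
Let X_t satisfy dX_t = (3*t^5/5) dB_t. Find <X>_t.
<X>_t = 9*t^11/275

For an Itô process dX_t = a(t) dt + b(t) dB_t, the quadratic variation is <X>_t = int_0^t b(s)^2 ds (the drift term does not contribute). Here b(s) = 3*s^5/5, so
  b(s)^2 = 9*s^10/25.
Integrating from 0 to t:
  <X>_t = int_0^t (9*s^10/25) ds = 9*t^11/275.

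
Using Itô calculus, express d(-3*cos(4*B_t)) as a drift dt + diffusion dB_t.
d(-3*cos(4*B_t)) = (24*cos(4*B_t)) dt + (12*sin(4*B_t)) dB_t

Itô's formula for f(B_t) gives d f(B_t) = f'(B_t) dB_t + (1/2) f''(B_t) dt. Compute derivatives of f(x) = -3*cos(4*x):
  f'(x)  = 12*sin(4*x)
  f''(x) = 48*cos(4*x)
Substitute x = B_t and multiply the f'' term by 1/2:
  drift     = (1/2) * (48*cos(4*x)) evaluated at B_t = 24*cos(4*B_t)
  diffusion = (12*sin(4*x)) evaluated at B_t = 12*sin(4*B_t)
Therefore d(-3*cos(4*B_t)) = (24*cos(4*B_t)) dt + (12*sin(4*B_t)) dB_t.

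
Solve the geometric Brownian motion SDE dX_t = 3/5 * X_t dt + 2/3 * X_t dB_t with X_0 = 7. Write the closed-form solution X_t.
X_t = 7 * exp((17/45) * t + (2/3) * B_t)

For GBM dX = mu X dt + sigma X dB with X_0 = x_0, apply Itô to Y = log X: dY = (mu - sigma^2/2) dt + sigma dB, so Y_t = log(x_0) + (mu - sigma^2/2) t + sigma B_t and hence X_t = x_0 * exp((mu - sigma^2/2) t + sigma B_t).
With mu = 3/5, sigma = 2/3, x_0 = 7, this gives:
  X_t = 7 * exp((17/45) * t + (2/3) * B_t).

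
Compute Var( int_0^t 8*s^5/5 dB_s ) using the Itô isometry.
Var = 64*t^11/275

The Itô integral of a deterministic integrand f(s) has mean 0 because each increment f(s) * (B_{s+ds} - B_s) has mean 0. By the Itô isometry:
  Var( int_0^t f(s) dB_s ) = E[ (int_0^t f(s) dB_s)^2 ] = int_0^t f(s)^2 ds.
Here f(s) = 8*s^5/5, so f(s)^2 = 64*s^10/25. Integrate:
  int_0^t (64*s^10/25) ds = 64*t^11/275.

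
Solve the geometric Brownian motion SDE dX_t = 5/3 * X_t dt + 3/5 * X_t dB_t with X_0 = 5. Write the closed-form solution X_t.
X_t = 5 * exp((223/150) * t + (3/5) * B_t)

For GBM dX = mu X dt + sigma X dB with X_0 = x_0, apply Itô to Y = log X: dY = (mu - sigma^2/2) dt + sigma dB, so Y_t = log(x_0) + (mu - sigma^2/2) t + sigma B_t and hence X_t = x_0 * exp((mu - sigma^2/2) t + sigma B_t).
With mu = 5/3, sigma = 3/5, x_0 = 5, this gives:
  X_t = 5 * exp((223/150) * t + (3/5) * B_t).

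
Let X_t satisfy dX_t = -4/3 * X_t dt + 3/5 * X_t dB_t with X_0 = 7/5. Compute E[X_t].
E[X_t] = 7*exp(-4*t/3)/5

For GBM dX = mu X dt + sigma X dB with X_0 = x_0, apply Itô to Y = log X: dY = (mu - sigma^2/2) dt + sigma dB, so Y_t = log(x_0) + (mu - sigma^2/2) t + sigma B_t and hence X_t = x_0 * exp((mu - sigma^2/2) t + sigma B_t).
With mu = -4/3, sigma = 3/5, x_0 = 7/5, this gives:
  X_t = 7/5 * exp((-227/150) * t + (3/5) * B_t).
Since sigma*B_t ~ Normal(0, sigma^2 t), E[exp(sigma*B_t)] = exp(sigma^2 t / 2); so E[X_t] = x_0 * exp((mu - sigma^2/2) t) * exp(sigma^2 t / 2) = x_0 * exp(mu t) = 7*exp(-4*t/3)/5.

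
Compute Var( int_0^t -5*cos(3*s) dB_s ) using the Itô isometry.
Var = 25*t/2 + 25*sin(6*t)/12

The Itô integral of a deterministic integrand f(s) has mean 0 because each increment f(s) * (B_{s+ds} - B_s) has mean 0. By the Itô isometry:
  Var( int_0^t f(s) dB_s ) = E[ (int_0^t f(s) dB_s)^2 ] = int_0^t f(s)^2 ds.
Here f(s) = -5*cos(3*s), so f(s)^2 = 25*cos(3*s)^2. Integrate:
  int_0^t (25*cos(3*s)^2) ds = 25*t/2 + 25*sin(6*t)/12.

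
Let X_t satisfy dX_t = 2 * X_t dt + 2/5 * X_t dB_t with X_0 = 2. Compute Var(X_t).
Var(X_t) = 4*(exp(4*t/25) - 1)*exp(4*t)

For GBM dX = mu X dt + sigma X dB with X_0 = x_0, apply Itô to Y = log X: dY = (mu - sigma^2/2) dt + sigma dB, so Y_t = log(x_0) + (mu - sigma^2/2) t + sigma B_t and hence X_t = x_0 * exp((mu - sigma^2/2) t + sigma B_t).
With mu = 2, sigma = 2/5, x_0 = 2, this gives:
  X_t = 2 * exp((48/25) * t + (2/5) * B_t).
Since sigma*B_t ~ Normal(0, sigma^2 t), E[exp(sigma*B_t)] = exp(sigma^2 t / 2); so E[X_t] = x_0 * exp((mu - sigma^2/2) t) * exp(sigma^2 t / 2) = x_0 * exp(mu t) = 2*exp(2*t).
Var(X_t) = E[X_t^2] - (E[X_t])^2 = x_0^2 * exp(2 mu t) * (exp(sigma^2 t) - 1) = 4*(exp(4*t/25) - 1)*exp(4*t).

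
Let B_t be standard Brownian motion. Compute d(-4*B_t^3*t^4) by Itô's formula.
d(-4*B_t^3*t^4) = (4*B_t*t^3*(-4*B_t^2 - 3*t)) dt + (-12*B_t^2*t^4) dB_t

Itô's formula for f(t, x): d f(t, B_t) = (f_t + (1/2) f_xx) dt + f_x dB_t. Compute partials of f(t, x) = -4*t^4*x^3:
  f_t(t,x)  = -16*t^3*x^3
  f_x(t,x)  = -12*t^4*x^2
  f_xx(t,x) = -24*t^4*x
Assemble drift = f_t + (1/2) f_xx = 4*t^3*x*(-3*t - 4*x^2) and diffusion = f_x = -12*t^4*x^2. Substituting x = B_t:
  d(-4*B_t^3*t^4) = (4*B_t*t^3*(-4*B_t^2 - 3*t)) dt + (-12*B_t^2*t^4) dB_t.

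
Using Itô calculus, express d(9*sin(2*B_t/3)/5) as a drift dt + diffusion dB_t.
d(9*sin(2*B_t/3)/5) = (-2*sin(2*B_t/3)/5) dt + (6*cos(2*B_t/3)/5) dB_t

Itô's formula for f(B_t) gives d f(B_t) = f'(B_t) dB_t + (1/2) f''(B_t) dt. Compute derivatives of f(x) = 9*sin(2*x/3)/5:
  f'(x)  = 6*cos(2*x/3)/5
  f''(x) = -4*sin(2*x/3)/5
Substitute x = B_t and multiply the f'' term by 1/2:
  drift     = (1/2) * (-4*sin(2*x/3)/5) evaluated at B_t = -2*sin(2*B_t/3)/5
  diffusion = (6*cos(2*x/3)/5) evaluated at B_t = 6*cos(2*B_t/3)/5
Therefore d(9*sin(2*B_t/3)/5) = (-2*sin(2*B_t/3)/5) dt + (6*cos(2*B_t/3)/5) dB_t.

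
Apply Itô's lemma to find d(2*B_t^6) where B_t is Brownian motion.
d(2*B_t^6) = (30*B_t^4) dt + (12*B_t^5) dB_t

Itô's formula for f(B_t) gives d f(B_t) = f'(B_t) dB_t + (1/2) f''(B_t) dt. Compute derivatives of f(x) = 2*x^6:
  f'(x)  = 12*x^5
  f''(x) = 60*x^4
Substitute x = B_t and multiply the f'' term by 1/2:
  drift     = (1/2) * (60*x^4) evaluated at B_t = 30*B_t^4
  diffusion = (12*x^5) evaluated at B_t = 12*B_t^5
Therefore d(2*B_t^6) = (30*B_t^4) dt + (12*B_t^5) dB_t.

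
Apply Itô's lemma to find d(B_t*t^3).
d(B_t*t^3) = (3*B_t*t^2) dt + (t^3) dB_t

Itô's formula for f(t, x): d f(t, B_t) = (f_t + (1/2) f_xx) dt + f_x dB_t. Compute partials of f(t, x) = t^3*x:
  f_t(t,x)  = 3*t^2*x
  f_x(t,x)  = t^3
  f_xx(t,x) = 0
Assemble drift = f_t + (1/2) f_xx = 3*t^2*x and diffusion = f_x = t^3. Substituting x = B_t:
  d(B_t*t^3) = (3*B_t*t^2) dt + (t^3) dB_t.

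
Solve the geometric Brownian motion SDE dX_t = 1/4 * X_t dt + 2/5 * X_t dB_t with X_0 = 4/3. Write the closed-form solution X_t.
X_t = 4/3 * exp((17/100) * t + (2/5) * B_t)

For GBM dX = mu X dt + sigma X dB with X_0 = x_0, apply Itô to Y = log X: dY = (mu - sigma^2/2) dt + sigma dB, so Y_t = log(x_0) + (mu - sigma^2/2) t + sigma B_t and hence X_t = x_0 * exp((mu - sigma^2/2) t + sigma B_t).
With mu = 1/4, sigma = 2/5, x_0 = 4/3, this gives:
  X_t = 4/3 * exp((17/100) * t + (2/5) * B_t).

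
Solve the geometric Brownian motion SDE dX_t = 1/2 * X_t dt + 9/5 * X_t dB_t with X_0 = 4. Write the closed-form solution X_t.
X_t = 4 * exp((-28/25) * t + (9/5) * B_t)

For GBM dX = mu X dt + sigma X dB with X_0 = x_0, apply Itô to Y = log X: dY = (mu - sigma^2/2) dt + sigma dB, so Y_t = log(x_0) + (mu - sigma^2/2) t + sigma B_t and hence X_t = x_0 * exp((mu - sigma^2/2) t + sigma B_t).
With mu = 1/2, sigma = 9/5, x_0 = 4, this gives:
  X_t = 4 * exp((-28/25) * t + (9/5) * B_t).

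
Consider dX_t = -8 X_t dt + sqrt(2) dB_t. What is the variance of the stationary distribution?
lim Var(X_t) = 1/8

The OU SDE dX = -theta X dt + sigma dB admits the integrating factor exp(theta t): d(exp(theta t) X_t) = sigma exp(theta t) dB_t. Integrating from 0 to t gives X_t = x_0 * exp(-theta t) + sigma * int_0^t exp(-theta (t-s)) dB_s for any initial x_0. The Itô integral has variance (by the Itô isometry) sigma^2 * int_0^t exp(-2 theta (t - s)) ds = sigma^2 * (1 - exp(-2 theta t)) / (2 theta), independent of x_0.
With theta = 8, sigma = sqrt(2):
  Var(X_t) = (sqrt(2))^2 * (1 - exp(-2*8 t)) / (2 * 8) = 1/8 - exp(-16*t)/8.
As t -> infinity, exp(-2*8 t) -> 0, so the stationary variance is sigma^2 / (2 theta) = 1/8.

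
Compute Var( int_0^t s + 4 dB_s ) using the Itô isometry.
Var = t*(t^2 + 12*t + 48)/3

The Itô integral of a deterministic integrand f(s) has mean 0 because each increment f(s) * (B_{s+ds} - B_s) has mean 0. By the Itô isometry:
  Var( int_0^t f(s) dB_s ) = E[ (int_0^t f(s) dB_s)^2 ] = int_0^t f(s)^2 ds.
Here f(s) = s + 4, so f(s)^2 = (s + 4)^2. Integrate:
  int_0^t ((s + 4)^2) ds = t*(t^2 + 12*t + 48)/3.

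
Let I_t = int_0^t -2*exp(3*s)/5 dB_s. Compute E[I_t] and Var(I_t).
E[I_t] = 0; Var(I_t) = 2*exp(6*t)/75 - 2/75

The Itô integral of a deterministic integrand f(s) has mean 0 because each increment f(s) * (B_{s+ds} - B_s) has mean 0. By the Itô isometry:
  Var( int_0^t f(s) dB_s ) = E[ (int_0^t f(s) dB_s)^2 ] = int_0^t f(s)^2 ds.
Here f(s) = -2*exp(3*s)/5, so f(s)^2 = 4*exp(6*s)/25. Integrate:
  int_0^t (4*exp(6*s)/25) ds = 2*exp(6*t)/75 - 2/75.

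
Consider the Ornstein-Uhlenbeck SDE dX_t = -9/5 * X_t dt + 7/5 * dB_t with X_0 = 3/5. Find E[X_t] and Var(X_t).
E[X_t] = 3*exp(-9*t/5)/5; Var(X_t) = 49/90 - 49*exp(-18*t/5)/90

The OU SDE dX = -theta X dt + sigma dB admits the integrating factor exp(theta t): d(exp(theta t) X_t) = sigma exp(theta t) dB_t. Integrating from 0 to t:
  X_t = x_0 * exp(-theta t) + sigma * int_0^t exp(-theta (t-s)) dB_s.
The Itô integral has mean 0 and (by the Itô isometry) variance sigma^2 * int_0^t exp(-2 theta (t - s)) ds = sigma^2 * (1 - exp(-2 theta t)) / (2 theta).
With theta = 9/5, sigma = 7/5, x_0 = 3/5:
  E[X_t] = 3/5 * exp(-9/5 t) = 3*exp(-9*t/5)/5
  Var(X_t) = (7/5)^2 * (1 - exp(-2*9/5 t)) / (2 * 9/5) = 49/90 - 49*exp(-18*t/5)/90.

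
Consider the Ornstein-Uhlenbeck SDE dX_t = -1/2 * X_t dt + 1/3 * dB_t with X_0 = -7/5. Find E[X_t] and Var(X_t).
E[X_t] = -7*exp(-t/2)/5; Var(X_t) = (exp(t) - 1)*exp(-t)/9

The OU SDE dX = -theta X dt + sigma dB admits the integrating factor exp(theta t): d(exp(theta t) X_t) = sigma exp(theta t) dB_t. Integrating from 0 to t:
  X_t = x_0 * exp(-theta t) + sigma * int_0^t exp(-theta (t-s)) dB_s.
The Itô integral has mean 0 and (by the Itô isometry) variance sigma^2 * int_0^t exp(-2 theta (t - s)) ds = sigma^2 * (1 - exp(-2 theta t)) / (2 theta).
With theta = 1/2, sigma = 1/3, x_0 = -7/5:
  E[X_t] = -7/5 * exp(-1/2 t) = -7*exp(-t/2)/5
  Var(X_t) = (1/3)^2 * (1 - exp(-2*1/2 t)) / (2 * 1/2) = (exp(t) - 1)*exp(-t)/9.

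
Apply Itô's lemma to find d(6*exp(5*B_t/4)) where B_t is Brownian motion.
d(6*exp(5*B_t/4)) = (75*exp(5*B_t/4)/16) dt + (15*exp(5*B_t/4)/2) dB_t

Itô's formula for f(B_t) gives d f(B_t) = f'(B_t) dB_t + (1/2) f''(B_t) dt. Compute derivatives of f(x) = 6*exp(5*x/4):
  f'(x)  = 15*exp(5*x/4)/2
  f''(x) = 75*exp(5*x/4)/8
Substitute x = B_t and multiply the f'' term by 1/2:
  drift     = (1/2) * (75*exp(5*x/4)/8) evaluated at B_t = 75*exp(5*B_t/4)/16
  diffusion = (15*exp(5*x/4)/2) evaluated at B_t = 15*exp(5*B_t/4)/2
Therefore d(6*exp(5*B_t/4)) = (75*exp(5*B_t/4)/16) dt + (15*exp(5*B_t/4)/2) dB_t.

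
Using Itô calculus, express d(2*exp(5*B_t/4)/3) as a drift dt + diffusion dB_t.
d(2*exp(5*B_t/4)/3) = (25*exp(5*B_t/4)/48) dt + (5*exp(5*B_t/4)/6) dB_t

Itô's formula for f(B_t) gives d f(B_t) = f'(B_t) dB_t + (1/2) f''(B_t) dt. Compute derivatives of f(x) = 2*exp(5*x/4)/3:
  f'(x)  = 5*exp(5*x/4)/6
  f''(x) = 25*exp(5*x/4)/24
Substitute x = B_t and multiply the f'' term by 1/2:
  drift     = (1/2) * (25*exp(5*x/4)/24) evaluated at B_t = 25*exp(5*B_t/4)/48
  diffusion = (5*exp(5*x/4)/6) evaluated at B_t = 5*exp(5*B_t/4)/6
Therefore d(2*exp(5*B_t/4)/3) = (25*exp(5*B_t/4)/48) dt + (5*exp(5*B_t/4)/6) dB_t.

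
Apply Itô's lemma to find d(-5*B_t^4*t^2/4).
d(-5*B_t^4*t^2/4) = (5*B_t^2*t*(-B_t^2 - 3*t)/2) dt + (-5*B_t^3*t^2) dB_t

Itô's formula for f(t, x): d f(t, B_t) = (f_t + (1/2) f_xx) dt + f_x dB_t. Compute partials of f(t, x) = -5*t^2*x^4/4:
  f_t(t,x)  = -5*t*x^4/2
  f_x(t,x)  = -5*t^2*x^3
  f_xx(t,x) = -15*t^2*x^2
Assemble drift = f_t + (1/2) f_xx = 5*t*x^2*(-3*t - x^2)/2 and diffusion = f_x = -5*t^2*x^3. Substituting x = B_t:
  d(-5*B_t^4*t^2/4) = (5*B_t^2*t*(-B_t^2 - 3*t)/2) dt + (-5*B_t^3*t^2) dB_t.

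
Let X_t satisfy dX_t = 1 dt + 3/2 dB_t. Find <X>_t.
<X>_t = 9*t/4

For an Itô process dX_t = a(t) dt + b(t) dB_t, the quadratic variation is <X>_t = int_0^t b(s)^2 ds (the drift term does not contribute). Here b(s) = 3/2, so
  b(s)^2 = 9/4.
Integrating from 0 to t:
  <X>_t = int_0^t (9/4) ds = 9*t/4.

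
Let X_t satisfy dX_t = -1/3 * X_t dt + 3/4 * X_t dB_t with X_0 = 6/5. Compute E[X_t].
E[X_t] = 6*exp(-t/3)/5

For GBM dX = mu X dt + sigma X dB with X_0 = x_0, apply Itô to Y = log X: dY = (mu - sigma^2/2) dt + sigma dB, so Y_t = log(x_0) + (mu - sigma^2/2) t + sigma B_t and hence X_t = x_0 * exp((mu - sigma^2/2) t + sigma B_t).
With mu = -1/3, sigma = 3/4, x_0 = 6/5, this gives:
  X_t = 6/5 * exp((-59/96) * t + (3/4) * B_t).
Since sigma*B_t ~ Normal(0, sigma^2 t), E[exp(sigma*B_t)] = exp(sigma^2 t / 2); so E[X_t] = x_0 * exp((mu - sigma^2/2) t) * exp(sigma^2 t / 2) = x_0 * exp(mu t) = 6*exp(-t/3)/5.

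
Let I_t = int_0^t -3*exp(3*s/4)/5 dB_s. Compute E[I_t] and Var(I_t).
E[I_t] = 0; Var(I_t) = 6*exp(3*t/2)/25 - 6/25

The Itô integral of a deterministic integrand f(s) has mean 0 because each increment f(s) * (B_{s+ds} - B_s) has mean 0. By the Itô isometry:
  Var( int_0^t f(s) dB_s ) = E[ (int_0^t f(s) dB_s)^2 ] = int_0^t f(s)^2 ds.
Here f(s) = -3*exp(3*s/4)/5, so f(s)^2 = 9*exp(3*s/2)/25. Integrate:
  int_0^t (9*exp(3*s/2)/25) ds = 6*exp(3*t/2)/25 - 6/25.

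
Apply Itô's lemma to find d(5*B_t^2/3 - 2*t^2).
d(5*B_t^2/3 - 2*t^2) = (5/3 - 4*t) dt + (10*B_t/3) dB_t

Itô's formula for f(t, x): d f(t, B_t) = (f_t + (1/2) f_xx) dt + f_x dB_t. Compute partials of f(t, x) = -2*t^2 + 5*x^2/3:
  f_t(t,x)  = -4*t
  f_x(t,x)  = 10*x/3
  f_xx(t,x) = 10/3
Assemble drift = f_t + (1/2) f_xx = 5/3 - 4*t and diffusion = f_x = 10*x/3. Substituting x = B_t:
  d(5*B_t^2/3 - 2*t^2) = (5/3 - 4*t) dt + (10*B_t/3) dB_t.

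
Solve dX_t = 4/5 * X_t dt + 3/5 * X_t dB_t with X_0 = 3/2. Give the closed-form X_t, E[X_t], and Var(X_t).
X_t = 3/2 * exp((31/50) t + (3/5) B_t); E[X_t] = 3*exp(4*t/5)/2; Var(X_t) = 9*(exp(9*t/25) - 1)*exp(8*t/5)/4

For GBM dX = mu X dt + sigma X dB with X_0 = x_0, apply Itô to Y = log X: dY = (mu - sigma^2/2) dt + sigma dB, so Y_t = log(x_0) + (mu - sigma^2/2) t + sigma B_t and hence X_t = x_0 * exp((mu - sigma^2/2) t + sigma B_t).
With mu = 4/5, sigma = 3/5, x_0 = 3/2, this gives:
  X_t = 3/2 * exp((31/50) * t + (3/5) * B_t).
Since sigma*B_t ~ Normal(0, sigma^2 t), E[exp(sigma*B_t)] = exp(sigma^2 t / 2); so E[X_t] = x_0 * exp((mu - sigma^2/2) t) * exp(sigma^2 t / 2) = x_0 * exp(mu t) = 3*exp(4*t/5)/2.
Var(X_t) = E[X_t^2] - (E[X_t])^2 = x_0^2 * exp(2 mu t) * (exp(sigma^2 t) - 1) = 9*(exp(9*t/25) - 1)*exp(8*t/5)/4.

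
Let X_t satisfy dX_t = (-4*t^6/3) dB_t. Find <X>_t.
<X>_t = 16*t^13/117

For an Itô process dX_t = a(t) dt + b(t) dB_t, the quadratic variation is <X>_t = int_0^t b(s)^2 ds (the drift term does not contribute). Here b(s) = -4*s^6/3, so
  b(s)^2 = 16*s^12/9.
Integrating from 0 to t:
  <X>_t = int_0^t (16*s^12/9) ds = 16*t^13/117.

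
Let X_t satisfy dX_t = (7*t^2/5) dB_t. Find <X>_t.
<X>_t = 49*t^5/125

For an Itô process dX_t = a(t) dt + b(t) dB_t, the quadratic variation is <X>_t = int_0^t b(s)^2 ds (the drift term does not contribute). Here b(s) = 7*s^2/5, so
  b(s)^2 = 49*s^4/25.
Integrating from 0 to t:
  <X>_t = int_0^t (49*s^4/25) ds = 49*t^5/125.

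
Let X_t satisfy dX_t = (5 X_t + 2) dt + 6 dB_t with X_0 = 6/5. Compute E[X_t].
E[X_t] = 8*exp(5*t)/5 - 2/5

Taking expectations and using E[dB_t] = 0, the mean m(t) = E[X_t] satisfies the ODE m'(t) = a m(t) + b with m(0) = x_0. With a = 5, b = 2, x_0 = 6/5, the solution is
  m(t) = x_0 * exp(a t) + (b/a) * (exp(a t) - 1)
       = (6/5) * exp(5 t) + (2/5) * (exp(5 t) - 1)
       = 8*exp(5*t)/5 - 2/5.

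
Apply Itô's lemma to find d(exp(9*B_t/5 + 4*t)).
d(exp(9*B_t/5 + 4*t)) = (281*exp(9*B_t/5 + 4*t)/50) dt + (9*exp(9*B_t/5 + 4*t)/5) dB_t

Itô's formula for f(t, x): d f(t, B_t) = (f_t + (1/2) f_xx) dt + f_x dB_t. Compute partials of f(t, x) = exp(4*t + 9*x/5):
  f_t(t,x)  = 4*exp(4*t + 9*x/5)
  f_x(t,x)  = 9*exp(4*t + 9*x/5)/5
  f_xx(t,x) = 81*exp(4*t + 9*x/5)/25
Assemble drift = f_t + (1/2) f_xx = 281*exp(4*t + 9*x/5)/50 and diffusion = f_x = 9*exp(4*t + 9*x/5)/5. Substituting x = B_t:
  d(exp(9*B_t/5 + 4*t)) = (281*exp(9*B_t/5 + 4*t)/50) dt + (9*exp(9*B_t/5 + 4*t)/5) dB_t.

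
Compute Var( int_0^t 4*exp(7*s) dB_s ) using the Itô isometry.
Var = 8*exp(14*t)/7 - 8/7

The Itô integral of a deterministic integrand f(s) has mean 0 because each increment f(s) * (B_{s+ds} - B_s) has mean 0. By the Itô isometry:
  Var( int_0^t f(s) dB_s ) = E[ (int_0^t f(s) dB_s)^2 ] = int_0^t f(s)^2 ds.
Here f(s) = 4*exp(7*s), so f(s)^2 = 16*exp(14*s). Integrate:
  int_0^t (16*exp(14*s)) ds = 8*exp(14*t)/7 - 8/7.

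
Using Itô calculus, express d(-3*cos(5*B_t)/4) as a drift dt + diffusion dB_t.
d(-3*cos(5*B_t)/4) = (75*cos(5*B_t)/8) dt + (15*sin(5*B_t)/4) dB_t

Itô's formula for f(B_t) gives d f(B_t) = f'(B_t) dB_t + (1/2) f''(B_t) dt. Compute derivatives of f(x) = -3*cos(5*x)/4:
  f'(x)  = 15*sin(5*x)/4
  f''(x) = 75*cos(5*x)/4
Substitute x = B_t and multiply the f'' term by 1/2:
  drift     = (1/2) * (75*cos(5*x)/4) evaluated at B_t = 75*cos(5*B_t)/8
  diffusion = (15*sin(5*x)/4) evaluated at B_t = 15*sin(5*B_t)/4
Therefore d(-3*cos(5*B_t)/4) = (75*cos(5*B_t)/8) dt + (15*sin(5*B_t)/4) dB_t.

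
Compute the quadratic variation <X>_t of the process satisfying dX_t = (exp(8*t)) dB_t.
<X>_t = exp(16*t)/16 - 1/16

For an Itô process dX_t = a(t) dt + b(t) dB_t, the quadratic variation is <X>_t = int_0^t b(s)^2 ds (the drift term does not contribute). Here b(s) = exp(8*s), so
  b(s)^2 = exp(16*s).
Integrating from 0 to t:
  <X>_t = int_0^t (exp(16*s)) ds = exp(16*t)/16 - 1/16.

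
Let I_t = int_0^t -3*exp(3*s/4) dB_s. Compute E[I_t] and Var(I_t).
E[I_t] = 0; Var(I_t) = 6*exp(3*t/2) - 6

The Itô integral of a deterministic integrand f(s) has mean 0 because each increment f(s) * (B_{s+ds} - B_s) has mean 0. By the Itô isometry:
  Var( int_0^t f(s) dB_s ) = E[ (int_0^t f(s) dB_s)^2 ] = int_0^t f(s)^2 ds.
Here f(s) = -3*exp(3*s/4), so f(s)^2 = 9*exp(3*s/2). Integrate:
  int_0^t (9*exp(3*s/2)) ds = 6*exp(3*t/2) - 6.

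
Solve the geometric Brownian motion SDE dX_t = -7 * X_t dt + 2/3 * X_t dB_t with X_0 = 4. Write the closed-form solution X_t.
X_t = 4 * exp((-65/9) * t + (2/3) * B_t)

For GBM dX = mu X dt + sigma X dB with X_0 = x_0, apply Itô to Y = log X: dY = (mu - sigma^2/2) dt + sigma dB, so Y_t = log(x_0) + (mu - sigma^2/2) t + sigma B_t and hence X_t = x_0 * exp((mu - sigma^2/2) t + sigma B_t).
With mu = -7, sigma = 2/3, x_0 = 4, this gives:
  X_t = 4 * exp((-65/9) * t + (2/3) * B_t).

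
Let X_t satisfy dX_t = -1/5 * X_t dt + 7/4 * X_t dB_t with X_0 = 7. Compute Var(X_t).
Var(X_t) = (49*exp(49*t/16) - 49)*exp(-2*t/5)

For GBM dX = mu X dt + sigma X dB with X_0 = x_0, apply Itô to Y = log X: dY = (mu - sigma^2/2) dt + sigma dB, so Y_t = log(x_0) + (mu - sigma^2/2) t + sigma B_t and hence X_t = x_0 * exp((mu - sigma^2/2) t + sigma B_t).
With mu = -1/5, sigma = 7/4, x_0 = 7, this gives:
  X_t = 7 * exp((-277/160) * t + (7/4) * B_t).
Since sigma*B_t ~ Normal(0, sigma^2 t), E[exp(sigma*B_t)] = exp(sigma^2 t / 2); so E[X_t] = x_0 * exp((mu - sigma^2/2) t) * exp(sigma^2 t / 2) = x_0 * exp(mu t) = 7*exp(-t/5).
Var(X_t) = E[X_t^2] - (E[X_t])^2 = x_0^2 * exp(2 mu t) * (exp(sigma^2 t) - 1) = (49*exp(49*t/16) - 49)*exp(-2*t/5).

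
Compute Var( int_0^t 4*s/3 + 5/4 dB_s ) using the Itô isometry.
Var = t*(256*t^2 + 720*t + 675)/432

The Itô integral of a deterministic integrand f(s) has mean 0 because each increment f(s) * (B_{s+ds} - B_s) has mean 0. By the Itô isometry:
  Var( int_0^t f(s) dB_s ) = E[ (int_0^t f(s) dB_s)^2 ] = int_0^t f(s)^2 ds.
Here f(s) = 4*s/3 + 5/4, so f(s)^2 = (16*s + 15)^2/144. Integrate:
  int_0^t ((16*s + 15)^2/144) ds = t*(256*t^2 + 720*t + 675)/432.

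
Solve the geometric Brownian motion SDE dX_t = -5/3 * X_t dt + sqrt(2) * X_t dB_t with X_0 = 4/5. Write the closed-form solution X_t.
X_t = 4/5 * exp((-8/3) * t + (sqrt(2)) * B_t)

For GBM dX = mu X dt + sigma X dB with X_0 = x_0, apply Itô to Y = log X: dY = (mu - sigma^2/2) dt + sigma dB, so Y_t = log(x_0) + (mu - sigma^2/2) t + sigma B_t and hence X_t = x_0 * exp((mu - sigma^2/2) t + sigma B_t).
With mu = -5/3, sigma = sqrt(2), x_0 = 4/5, this gives:
  X_t = 4/5 * exp((-8/3) * t + (sqrt(2)) * B_t).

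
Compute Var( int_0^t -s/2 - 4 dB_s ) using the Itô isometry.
Var = t*(t^2 + 24*t + 192)/12

The Itô integral of a deterministic integrand f(s) has mean 0 because each increment f(s) * (B_{s+ds} - B_s) has mean 0. By the Itô isometry:
  Var( int_0^t f(s) dB_s ) = E[ (int_0^t f(s) dB_s)^2 ] = int_0^t f(s)^2 ds.
Here f(s) = -s/2 - 4, so f(s)^2 = (s + 8)^2/4. Integrate:
  int_0^t ((s + 8)^2/4) ds = t*(t^2 + 24*t + 192)/12.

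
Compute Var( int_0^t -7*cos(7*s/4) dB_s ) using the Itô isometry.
Var = 49*t/2 + 7*sin(7*t/2)

The Itô integral of a deterministic integrand f(s) has mean 0 because each increment f(s) * (B_{s+ds} - B_s) has mean 0. By the Itô isometry:
  Var( int_0^t f(s) dB_s ) = E[ (int_0^t f(s) dB_s)^2 ] = int_0^t f(s)^2 ds.
Here f(s) = -7*cos(7*s/4), so f(s)^2 = 49*cos(7*s/4)^2. Integrate:
  int_0^t (49*cos(7*s/4)^2) ds = 49*t/2 + 7*sin(7*t/2).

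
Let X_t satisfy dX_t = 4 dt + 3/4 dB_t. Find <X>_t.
<X>_t = 9*t/16

For an Itô process dX_t = a(t) dt + b(t) dB_t, the quadratic variation is <X>_t = int_0^t b(s)^2 ds (the drift term does not contribute). Here b(s) = 3/4, so
  b(s)^2 = 9/16.
Integrating from 0 to t:
  <X>_t = int_0^t (9/16) ds = 9*t/16.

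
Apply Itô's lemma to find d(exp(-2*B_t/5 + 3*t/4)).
d(exp(-2*B_t/5 + 3*t/4)) = (83*exp(-2*B_t/5 + 3*t/4)/100) dt + (-2*exp(-2*B_t/5 + 3*t/4)/5) dB_t

Itô's formula for f(t, x): d f(t, B_t) = (f_t + (1/2) f_xx) dt + f_x dB_t. Compute partials of f(t, x) = exp(3*t/4 - 2*x/5):
  f_t(t,x)  = 3*exp(3*t/4 - 2*x/5)/4
  f_x(t,x)  = -2*exp(3*t/4 - 2*x/5)/5
  f_xx(t,x) = 4*exp(3*t/4 - 2*x/5)/25
Assemble drift = f_t + (1/2) f_xx = 83*exp(3*t/4 - 2*x/5)/100 and diffusion = f_x = -2*exp(3*t/4 - 2*x/5)/5. Substituting x = B_t:
  d(exp(-2*B_t/5 + 3*t/4)) = (83*exp(-2*B_t/5 + 3*t/4)/100) dt + (-2*exp(-2*B_t/5 + 3*t/4)/5) dB_t.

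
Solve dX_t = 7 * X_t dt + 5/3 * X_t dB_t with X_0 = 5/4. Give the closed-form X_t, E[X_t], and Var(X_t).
X_t = 5/4 * exp((101/18) t + (5/3) B_t); E[X_t] = 5*exp(7*t)/4; Var(X_t) = 25*(exp(25*t/9) - 1)*exp(14*t)/16

For GBM dX = mu X dt + sigma X dB with X_0 = x_0, apply Itô to Y = log X: dY = (mu - sigma^2/2) dt + sigma dB, so Y_t = log(x_0) + (mu - sigma^2/2) t + sigma B_t and hence X_t = x_0 * exp((mu - sigma^2/2) t + sigma B_t).
With mu = 7, sigma = 5/3, x_0 = 5/4, this gives:
  X_t = 5/4 * exp((101/18) * t + (5/3) * B_t).
Since sigma*B_t ~ Normal(0, sigma^2 t), E[exp(sigma*B_t)] = exp(sigma^2 t / 2); so E[X_t] = x_0 * exp((mu - sigma^2/2) t) * exp(sigma^2 t / 2) = x_0 * exp(mu t) = 5*exp(7*t)/4.
Var(X_t) = E[X_t^2] - (E[X_t])^2 = x_0^2 * exp(2 mu t) * (exp(sigma^2 t) - 1) = 25*(exp(25*t/9) - 1)*exp(14*t)/16.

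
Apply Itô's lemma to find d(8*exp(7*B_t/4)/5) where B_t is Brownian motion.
d(8*exp(7*B_t/4)/5) = (49*exp(7*B_t/4)/20) dt + (14*exp(7*B_t/4)/5) dB_t

Itô's formula for f(B_t) gives d f(B_t) = f'(B_t) dB_t + (1/2) f''(B_t) dt. Compute derivatives of f(x) = 8*exp(7*x/4)/5:
  f'(x)  = 14*exp(7*x/4)/5
  f''(x) = 49*exp(7*x/4)/10
Substitute x = B_t and multiply the f'' term by 1/2:
  drift     = (1/2) * (49*exp(7*x/4)/10) evaluated at B_t = 49*exp(7*B_t/4)/20
  diffusion = (14*exp(7*x/4)/5) evaluated at B_t = 14*exp(7*B_t/4)/5
Therefore d(8*exp(7*B_t/4)/5) = (49*exp(7*B_t/4)/20) dt + (14*exp(7*B_t/4)/5) dB_t.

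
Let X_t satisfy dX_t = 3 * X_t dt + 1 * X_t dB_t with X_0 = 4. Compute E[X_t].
E[X_t] = 4*exp(3*t)

For GBM dX = mu X dt + sigma X dB with X_0 = x_0, apply Itô to Y = log X: dY = (mu - sigma^2/2) dt + sigma dB, so Y_t = log(x_0) + (mu - sigma^2/2) t + sigma B_t and hence X_t = x_0 * exp((mu - sigma^2/2) t + sigma B_t).
With mu = 3, sigma = 1, x_0 = 4, this gives:
  X_t = 4 * exp((5/2) * t + (1) * B_t).
Since sigma*B_t ~ Normal(0, sigma^2 t), E[exp(sigma*B_t)] = exp(sigma^2 t / 2); so E[X_t] = x_0 * exp((mu - sigma^2/2) t) * exp(sigma^2 t / 2) = x_0 * exp(mu t) = 4*exp(3*t).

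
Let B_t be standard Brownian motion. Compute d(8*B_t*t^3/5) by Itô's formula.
d(8*B_t*t^3/5) = (24*B_t*t^2/5) dt + (8*t^3/5) dB_t

Itô's formula for f(t, x): d f(t, B_t) = (f_t + (1/2) f_xx) dt + f_x dB_t. Compute partials of f(t, x) = 8*t^3*x/5:
  f_t(t,x)  = 24*t^2*x/5
  f_x(t,x)  = 8*t^3/5
  f_xx(t,x) = 0
Assemble drift = f_t + (1/2) f_xx = 24*t^2*x/5 and diffusion = f_x = 8*t^3/5. Substituting x = B_t:
  d(8*B_t*t^3/5) = (24*B_t*t^2/5) dt + (8*t^3/5) dB_t.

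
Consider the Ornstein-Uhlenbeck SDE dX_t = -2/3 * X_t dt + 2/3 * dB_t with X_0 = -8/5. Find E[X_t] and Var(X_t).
E[X_t] = -8*exp(-2*t/3)/5; Var(X_t) = 1/3 - exp(-4*t/3)/3

The OU SDE dX = -theta X dt + sigma dB admits the integrating factor exp(theta t): d(exp(theta t) X_t) = sigma exp(theta t) dB_t. Integrating from 0 to t:
  X_t = x_0 * exp(-theta t) + sigma * int_0^t exp(-theta (t-s)) dB_s.
The Itô integral has mean 0 and (by the Itô isometry) variance sigma^2 * int_0^t exp(-2 theta (t - s)) ds = sigma^2 * (1 - exp(-2 theta t)) / (2 theta).
With theta = 2/3, sigma = 2/3, x_0 = -8/5:
  E[X_t] = -8/5 * exp(-2/3 t) = -8*exp(-2*t/3)/5
  Var(X_t) = (2/3)^2 * (1 - exp(-2*2/3 t)) / (2 * 2/3) = 1/3 - exp(-4*t/3)/3.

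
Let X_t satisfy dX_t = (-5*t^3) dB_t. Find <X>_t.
<X>_t = 25*t^7/7

For an Itô process dX_t = a(t) dt + b(t) dB_t, the quadratic variation is <X>_t = int_0^t b(s)^2 ds (the drift term does not contribute). Here b(s) = -5*s^3, so
  b(s)^2 = 25*s^6.
Integrating from 0 to t:
  <X>_t = int_0^t (25*s^6) ds = 25*t^7/7.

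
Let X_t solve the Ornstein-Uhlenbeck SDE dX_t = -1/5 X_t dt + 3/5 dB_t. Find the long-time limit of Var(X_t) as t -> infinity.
lim Var(X_t) = 9/10

The OU SDE dX = -theta X dt + sigma dB admits the integrating factor exp(theta t): d(exp(theta t) X_t) = sigma exp(theta t) dB_t. Integrating from 0 to t gives X_t = x_0 * exp(-theta t) + sigma * int_0^t exp(-theta (t-s)) dB_s for any initial x_0. The Itô integral has variance (by the Itô isometry) sigma^2 * int_0^t exp(-2 theta (t - s)) ds = sigma^2 * (1 - exp(-2 theta t)) / (2 theta), independent of x_0.
With theta = 1/5, sigma = 3/5:
  Var(X_t) = (3/5)^2 * (1 - exp(-2*1/5 t)) / (2 * 1/5) = 9/10 - 9*exp(-2*t/5)/10.
As t -> infinity, exp(-2*1/5 t) -> 0, so the stationary variance is sigma^2 / (2 theta) = 9/10.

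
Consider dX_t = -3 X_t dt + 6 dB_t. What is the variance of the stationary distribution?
lim Var(X_t) = 6

The OU SDE dX = -theta X dt + sigma dB admits the integrating factor exp(theta t): d(exp(theta t) X_t) = sigma exp(theta t) dB_t. Integrating from 0 to t gives X_t = x_0 * exp(-theta t) + sigma * int_0^t exp(-theta (t-s)) dB_s for any initial x_0. The Itô integral has variance (by the Itô isometry) sigma^2 * int_0^t exp(-2 theta (t - s)) ds = sigma^2 * (1 - exp(-2 theta t)) / (2 theta), independent of x_0.
With theta = 3, sigma = 6:
  Var(X_t) = (6)^2 * (1 - exp(-2*3 t)) / (2 * 3) = 6 - 6*exp(-6*t).
As t -> infinity, exp(-2*3 t) -> 0, so the stationary variance is sigma^2 / (2 theta) = 6.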